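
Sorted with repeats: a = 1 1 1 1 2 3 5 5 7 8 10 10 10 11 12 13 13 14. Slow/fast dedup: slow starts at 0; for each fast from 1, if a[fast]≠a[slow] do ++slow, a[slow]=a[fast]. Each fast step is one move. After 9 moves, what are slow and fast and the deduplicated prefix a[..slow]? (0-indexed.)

slow=5, fast=10, prefix=[1, 2, 3, 5, 7, 8]

slow=0 fast=1: a[fast]=1=a[slow] dup, fast++
slow=0 fast=2: a[fast]=1=a[slow] dup, fast++
slow=0 fast=3: a[fast]=1=a[slow] dup, fast++
slow=0 fast=4: a[fast]=2≠a[slow]=1 write a[1]=2, slow++,fast++
slow=1 fast=5: a[fast]=3≠a[slow]=2 write a[2]=3, slow++,fast++
slow=2 fast=6: a[fast]=5≠a[slow]=3 write a[3]=5, slow++,fast++
slow=3 fast=7: a[fast]=5=a[slow] dup, fast++
slow=3 fast=8: a[fast]=7≠a[slow]=5 write a[4]=7, slow++,fast++
slow=4 fast=9: a[fast]=8≠a[slow]=7 write a[5]=8, slow++,fast++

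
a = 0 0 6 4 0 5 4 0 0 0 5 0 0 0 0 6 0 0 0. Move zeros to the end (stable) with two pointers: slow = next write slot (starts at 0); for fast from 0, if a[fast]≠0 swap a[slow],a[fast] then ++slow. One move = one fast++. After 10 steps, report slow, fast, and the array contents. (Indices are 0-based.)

slow=4, fast=10, a=[6, 4, 5, 4, 0, 0, 0, 0, 0, 0, 5, 0, 0, 0, 0, 6, 0, 0, 0]

slow=0 fast=0: a[fast]=0, fast++
slow=0 fast=1: a[fast]=0, fast++
slow=0 fast=2: a[fast]=6≠0 swap→a[0]=6, slow++,fast++
slow=1 fast=3: a[fast]=4≠0 swap→a[1]=4, slow++,fast++
slow=2 fast=4: a[fast]=0, fast++
slow=2 fast=5: a[fast]=5≠0 swap→a[2]=5, slow++,fast++
slow=3 fast=6: a[fast]=4≠0 swap→a[3]=4, slow++,fast++
slow=4 fast=7: a[fast]=0, fast++
slow=4 fast=8: a[fast]=0, fast++
slow=4 fast=9: a[fast]=0, fast++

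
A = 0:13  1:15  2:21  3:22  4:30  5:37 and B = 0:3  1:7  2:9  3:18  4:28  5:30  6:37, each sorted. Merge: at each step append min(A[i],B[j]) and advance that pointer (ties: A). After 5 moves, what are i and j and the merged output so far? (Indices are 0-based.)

i=2, j=3, merged so far=[3, 7, 9, 13, 15]

i=0 j=0: A[i]=13>B[j]=3 take 3, j++
i=0 j=1: A[i]=13>B[j]=7 take 7, j++
i=0 j=2: A[i]=13>B[j]=9 take 9, j++
i=0 j=3: A[i]=13<=B[j]=18 take 13, i++
i=1 j=3: A[i]=15<=B[j]=18 take 15, i++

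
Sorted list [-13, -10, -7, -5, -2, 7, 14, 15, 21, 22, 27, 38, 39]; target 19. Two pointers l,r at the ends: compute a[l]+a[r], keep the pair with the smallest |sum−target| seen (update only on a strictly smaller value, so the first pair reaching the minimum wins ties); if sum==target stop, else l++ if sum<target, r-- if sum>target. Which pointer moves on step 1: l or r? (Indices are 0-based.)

r

[0,12] -13+39=26 d=7 * → r--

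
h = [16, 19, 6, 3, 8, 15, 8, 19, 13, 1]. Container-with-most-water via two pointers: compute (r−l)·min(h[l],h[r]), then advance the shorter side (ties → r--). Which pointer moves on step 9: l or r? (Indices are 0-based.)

l=0 r=9: min(16,1)*9=9 best=9 *, r--
l=0 r=8: min(16,13)*8=104 best=104 *, r--
l=0 r=7: min(16,19)*7=112 best=112 *, l++
l=1 r=7: min(19,19)*6=114 best=114 *, r--
l=1 r=6: min(19,8)*5=40 best=114, r--
l=1 r=5: min(19,15)*4=60 best=114, r--
l=1 r=4: min(19,8)*3=24 best=114, r--
l=1 r=3: min(19,3)*2=6 best=114, r--
l=1 r=2: min(19,6)*1=6 best=114, r--

r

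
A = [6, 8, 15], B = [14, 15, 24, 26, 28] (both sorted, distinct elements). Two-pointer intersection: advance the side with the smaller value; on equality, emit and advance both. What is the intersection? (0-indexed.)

i=0 j=0: 6<14, i++
i=1 j=0: 8<14, i++
i=2 j=0: 15>14, j++
i=2 j=1: 15==15 emit, i++,j++

intersection = [15]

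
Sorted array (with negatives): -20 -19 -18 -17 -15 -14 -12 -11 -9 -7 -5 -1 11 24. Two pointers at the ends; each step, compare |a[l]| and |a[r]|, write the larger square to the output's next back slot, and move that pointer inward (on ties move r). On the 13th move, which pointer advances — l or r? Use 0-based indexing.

l=0 r=13: |-20|<=|24| out[13]=576, r--
l=0 r=12: |-20|>|11| out[12]=400, l++
l=1 r=12: |-19|>|11| out[11]=361, l++
l=2 r=12: |-18|>|11| out[10]=324, l++
l=3 r=12: |-17|>|11| out[9]=289, l++
l=4 r=12: |-15|>|11| out[8]=225, l++
l=5 r=12: |-14|>|11| out[7]=196, l++
l=6 r=12: |-12|>|11| out[6]=144, l++
l=7 r=12: |-11|<=|11| out[5]=121, r--
l=7 r=11: |-11|>|-1| out[4]=121, l++
l=8 r=11: |-9|>|-1| out[3]=81, l++
l=9 r=11: |-7|>|-1| out[2]=49, l++
l=10 r=11: |-5|>|-1| out[1]=25, l++

l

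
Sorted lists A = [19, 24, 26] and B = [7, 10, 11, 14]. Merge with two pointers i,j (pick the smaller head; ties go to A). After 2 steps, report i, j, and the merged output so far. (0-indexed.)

i=0 j=0: A[i]=19>B[j]=7 take 7, j++
i=0 j=1: A[i]=19>B[j]=10 take 10, j++

i=0, j=2, merged so far=[7, 10]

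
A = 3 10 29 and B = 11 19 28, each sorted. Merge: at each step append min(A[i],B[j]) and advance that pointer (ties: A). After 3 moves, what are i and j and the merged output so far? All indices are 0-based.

i=0 j=0: A[i]=3<=B[j]=11 take 3, i++
i=1 j=0: A[i]=10<=B[j]=11 take 10, i++
i=2 j=0: A[i]=29>B[j]=11 take 11, j++

i=2, j=1, merged so far=[3, 10, 11]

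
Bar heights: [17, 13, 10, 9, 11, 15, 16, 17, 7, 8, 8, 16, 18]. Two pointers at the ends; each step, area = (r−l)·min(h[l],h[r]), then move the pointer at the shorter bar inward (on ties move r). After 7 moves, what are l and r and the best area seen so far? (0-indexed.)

l=7, r=12, best area=204

l=0 r=12: min(17,18)*12=204 best=204 *, l++
l=1 r=12: min(13,18)*11=143 best=204, l++
l=2 r=12: min(10,18)*10=100 best=204, l++
l=3 r=12: min(9,18)*9=81 best=204, l++
l=4 r=12: min(11,18)*8=88 best=204, l++
l=5 r=12: min(15,18)*7=105 best=204, l++
l=6 r=12: min(16,18)*6=96 best=204, l++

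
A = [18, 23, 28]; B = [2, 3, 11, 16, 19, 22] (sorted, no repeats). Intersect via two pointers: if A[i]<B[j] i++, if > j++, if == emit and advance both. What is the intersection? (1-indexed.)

intersection = []

i=1 j=1: 18>2, j++
i=1 j=2: 18>3, j++
i=1 j=3: 18>11, j++
i=1 j=4: 18>16, j++
i=1 j=5: 18<19, i++
i=2 j=5: 23>19, j++
i=2 j=6: 23>22, j++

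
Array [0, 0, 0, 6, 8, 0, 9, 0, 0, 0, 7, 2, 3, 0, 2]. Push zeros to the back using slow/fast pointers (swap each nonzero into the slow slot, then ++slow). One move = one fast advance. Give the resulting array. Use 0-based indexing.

[6, 8, 9, 7, 2, 3, 2, 0, 0, 0, 0, 0, 0, 0, 0]

slow=0 fast=0: a[fast]=0, fast++
slow=0 fast=1: a[fast]=0, fast++
slow=0 fast=2: a[fast]=0, fast++
slow=0 fast=3: a[fast]=6≠0 swap→a[0]=6, slow++,fast++
slow=1 fast=4: a[fast]=8≠0 swap→a[1]=8, slow++,fast++
slow=2 fast=5: a[fast]=0, fast++
slow=2 fast=6: a[fast]=9≠0 swap→a[2]=9, slow++,fast++
slow=3 fast=7: a[fast]=0, fast++
slow=3 fast=8: a[fast]=0, fast++
slow=3 fast=9: a[fast]=0, fast++
slow=3 fast=10: a[fast]=7≠0 swap→a[3]=7, slow++,fast++
slow=4 fast=11: a[fast]=2≠0 swap→a[4]=2, slow++,fast++
slow=5 fast=12: a[fast]=3≠0 swap→a[5]=3, slow++,fast++
slow=6 fast=13: a[fast]=0, fast++
slow=6 fast=14: a[fast]=2≠0 swap→a[6]=2, slow++,fast++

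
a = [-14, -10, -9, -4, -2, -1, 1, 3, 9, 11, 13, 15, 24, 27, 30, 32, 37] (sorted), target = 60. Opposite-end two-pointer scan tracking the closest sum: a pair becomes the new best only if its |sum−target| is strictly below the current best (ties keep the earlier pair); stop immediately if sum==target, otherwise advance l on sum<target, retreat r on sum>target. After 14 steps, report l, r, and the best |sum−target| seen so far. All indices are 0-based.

l=13, r=15, best |Δ|=1

[0,16] -14+37=23 d=37 * → l++
[1,16] -10+37=27 d=33 * → l++
[2,16] -9+37=28 d=32 * → l++
[3,16] -4+37=33 d=27 * → l++
[4,16] -2+37=35 d=25 * → l++
[5,16] -1+37=36 d=24 * → l++
[6,16] 1+37=38 d=22 * → l++
[7,16] 3+37=40 d=20 * → l++
[8,16] 9+37=46 d=14 * → l++
[9,16] 11+37=48 d=12 * → l++
[10,16] 13+37=50 d=10 * → l++
[11,16] 15+37=52 d=8 * → l++
[12,16] 24+37=61 d=1 * → r--
[12,15] 24+32=56 d=4 → l++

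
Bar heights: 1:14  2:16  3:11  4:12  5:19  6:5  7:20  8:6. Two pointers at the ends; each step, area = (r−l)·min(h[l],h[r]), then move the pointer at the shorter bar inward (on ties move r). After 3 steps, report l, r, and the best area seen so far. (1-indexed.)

[1,8] min(14,6)*7=42 best=42 * → r--
[1,7] min(14,20)*6=84 best=84 * → l++
[2,7] min(16,20)*5=80 best=84 → l++

l=3, r=7, best area=84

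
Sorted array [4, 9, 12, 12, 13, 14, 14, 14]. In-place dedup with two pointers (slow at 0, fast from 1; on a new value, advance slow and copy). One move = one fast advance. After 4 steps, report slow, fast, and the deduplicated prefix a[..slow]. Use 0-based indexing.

slow=0 fast=1: a[fast]=9≠a[slow]=4 write a[1]=9, slow++,fast++
slow=1 fast=2: a[fast]=12≠a[slow]=9 write a[2]=12, slow++,fast++
slow=2 fast=3: a[fast]=12=a[slow] dup, fast++
slow=2 fast=4: a[fast]=13≠a[slow]=12 write a[3]=13, slow++,fast++

slow=3, fast=5, prefix=[4, 9, 12, 13]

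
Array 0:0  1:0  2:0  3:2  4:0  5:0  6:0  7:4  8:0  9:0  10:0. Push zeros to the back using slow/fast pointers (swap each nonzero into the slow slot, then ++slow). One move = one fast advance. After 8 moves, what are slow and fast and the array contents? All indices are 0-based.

(s=0,f=0) a[fast]=0 → fast++
(s=0,f=1) a[fast]=0 → fast++
(s=0,f=2) a[fast]=0 → fast++
(s=0,f=3) a[fast]=2≠0 swap→a[0]=2 → slow++,fast++
(s=1,f=4) a[fast]=0 → fast++
(s=1,f=5) a[fast]=0 → fast++
(s=1,f=6) a[fast]=0 → fast++
(s=1,f=7) a[fast]=4≠0 swap→a[1]=4 → slow++,fast++

slow=2, fast=8, a=[2, 4, 0, 0, 0, 0, 0, 0, 0, 0, 0]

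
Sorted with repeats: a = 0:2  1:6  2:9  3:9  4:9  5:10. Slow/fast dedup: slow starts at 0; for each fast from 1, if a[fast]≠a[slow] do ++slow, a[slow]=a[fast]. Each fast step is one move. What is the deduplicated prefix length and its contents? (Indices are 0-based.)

(s=0,f=1) a[fast]=6≠a[slow]=2 write a[1]=6 → slow++,fast++
(s=1,f=2) a[fast]=9≠a[slow]=6 write a[2]=9 → slow++,fast++
(s=2,f=3) a[fast]=9=a[slow] dup → fast++
(s=2,f=4) a[fast]=9=a[slow] dup → fast++
(s=2,f=5) a[fast]=10≠a[slow]=9 write a[3]=10 → slow++,fast++

length 4; prefix = [2, 6, 9, 10]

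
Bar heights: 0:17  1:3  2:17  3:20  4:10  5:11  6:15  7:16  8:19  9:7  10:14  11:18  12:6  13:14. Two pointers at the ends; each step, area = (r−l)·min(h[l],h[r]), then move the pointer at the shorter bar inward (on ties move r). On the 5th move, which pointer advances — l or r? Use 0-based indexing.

l

l=0 r=13: min(17,14)*13=182 best=182 *, r--
l=0 r=12: min(17,6)*12=72 best=182, r--
l=0 r=11: min(17,18)*11=187 best=187 *, l++
l=1 r=11: min(3,18)*10=30 best=187, l++
l=2 r=11: min(17,18)*9=153 best=187, l++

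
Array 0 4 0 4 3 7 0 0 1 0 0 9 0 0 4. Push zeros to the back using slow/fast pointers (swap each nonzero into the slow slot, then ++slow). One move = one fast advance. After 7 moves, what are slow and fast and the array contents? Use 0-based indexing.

slow=4, fast=7, a=[4, 4, 3, 7, 0, 0, 0, 0, 1, 0, 0, 9, 0, 0, 4]

(s=0,f=0) a[fast]=0 → fast++
(s=0,f=1) a[fast]=4≠0 swap→a[0]=4 → slow++,fast++
(s=1,f=2) a[fast]=0 → fast++
(s=1,f=3) a[fast]=4≠0 swap→a[1]=4 → slow++,fast++
(s=2,f=4) a[fast]=3≠0 swap→a[2]=3 → slow++,fast++
(s=3,f=5) a[fast]=7≠0 swap→a[3]=7 → slow++,fast++
(s=4,f=6) a[fast]=0 → fast++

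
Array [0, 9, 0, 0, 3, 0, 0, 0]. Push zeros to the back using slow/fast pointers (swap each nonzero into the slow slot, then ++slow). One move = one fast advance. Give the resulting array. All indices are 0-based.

slow=0 fast=0: a[fast]=0, fast++
slow=0 fast=1: a[fast]=9≠0 swap→a[0]=9, slow++,fast++
slow=1 fast=2: a[fast]=0, fast++
slow=1 fast=3: a[fast]=0, fast++
slow=1 fast=4: a[fast]=3≠0 swap→a[1]=3, slow++,fast++
slow=2 fast=5: a[fast]=0, fast++
slow=2 fast=6: a[fast]=0, fast++
slow=2 fast=7: a[fast]=0, fast++

[9, 3, 0, 0, 0, 0, 0, 0]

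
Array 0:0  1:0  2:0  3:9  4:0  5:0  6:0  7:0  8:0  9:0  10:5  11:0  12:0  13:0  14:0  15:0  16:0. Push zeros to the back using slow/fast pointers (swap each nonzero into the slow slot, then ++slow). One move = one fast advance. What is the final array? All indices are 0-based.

[9, 5, 0, 0, 0, 0, 0, 0, 0, 0, 0, 0, 0, 0, 0, 0, 0]

(s=0,f=0) a[fast]=0 → fast++
(s=0,f=1) a[fast]=0 → fast++
(s=0,f=2) a[fast]=0 → fast++
(s=0,f=3) a[fast]=9≠0 swap→a[0]=9 → slow++,fast++
(s=1,f=4) a[fast]=0 → fast++
(s=1,f=5) a[fast]=0 → fast++
(s=1,f=6) a[fast]=0 → fast++
(s=1,f=7) a[fast]=0 → fast++
(s=1,f=8) a[fast]=0 → fast++
(s=1,f=9) a[fast]=0 → fast++
(s=1,f=10) a[fast]=5≠0 swap→a[1]=5 → slow++,fast++
(s=2,f=11) a[fast]=0 → fast++
(s=2,f=12) a[fast]=0 → fast++
(s=2,f=13) a[fast]=0 → fast++
(s=2,f=14) a[fast]=0 → fast++
(s=2,f=15) a[fast]=0 → fast++
(s=2,f=16) a[fast]=0 → fast++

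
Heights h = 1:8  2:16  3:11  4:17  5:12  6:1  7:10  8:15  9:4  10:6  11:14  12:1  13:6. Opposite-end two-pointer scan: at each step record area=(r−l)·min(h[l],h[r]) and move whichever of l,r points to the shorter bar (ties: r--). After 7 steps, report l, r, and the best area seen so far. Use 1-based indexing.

[1,13] min(8,6)*12=72 best=72 * → r--
[1,12] min(8,1)*11=11 best=72 → r--
[1,11] min(8,14)*10=80 best=80 * → l++
[2,11] min(16,14)*9=126 best=126 * → r--
[2,10] min(16,6)*8=48 best=126 → r--
[2,9] min(16,4)*7=28 best=126 → r--
[2,8] min(16,15)*6=90 best=126 → r--

l=2, r=7, best area=126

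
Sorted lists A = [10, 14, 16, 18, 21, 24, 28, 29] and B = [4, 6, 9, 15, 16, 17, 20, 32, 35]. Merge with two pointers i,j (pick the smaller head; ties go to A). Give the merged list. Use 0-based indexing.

i=0 j=0: A[i]=10>B[j]=4 take 4, j++
i=0 j=1: A[i]=10>B[j]=6 take 6, j++
i=0 j=2: A[i]=10>B[j]=9 take 9, j++
i=0 j=3: A[i]=10<=B[j]=15 take 10, i++
i=1 j=3: A[i]=14<=B[j]=15 take 14, i++
i=2 j=3: A[i]=16>B[j]=15 take 15, j++
i=2 j=4: A[i]=16<=B[j]=16 take 16, i++
i=3 j=4: A[i]=18>B[j]=16 take 16, j++
i=3 j=5: A[i]=18>B[j]=17 take 17, j++
i=3 j=6: A[i]=18<=B[j]=20 take 18, i++
i=4 j=6: A[i]=21>B[j]=20 take 20, j++
i=4 j=7: A[i]=21<=B[j]=32 take 21, i++
i=5 j=7: A[i]=24<=B[j]=32 take 24, i++
i=6 j=7: A[i]=28<=B[j]=32 take 28, i++
i=7 j=7: A[i]=29<=B[j]=32 take 29, i++
i=8 j=7: A done, take B[j]=32, j++
i=8 j=8: A done, take B[j]=35, j++

[4, 6, 9, 10, 14, 15, 16, 16, 17, 18, 20, 21, 24, 28, 29, 32, 35]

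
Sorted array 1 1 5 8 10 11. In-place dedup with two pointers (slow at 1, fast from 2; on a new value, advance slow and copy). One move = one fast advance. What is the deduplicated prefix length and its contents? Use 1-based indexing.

length 5; prefix = [1, 5, 8, 10, 11]

(s=1,f=2) a[fast]=1=a[slow] dup → fast++
(s=1,f=3) a[fast]=5≠a[slow]=1 write a[2]=5 → slow++,fast++
(s=2,f=4) a[fast]=8≠a[slow]=5 write a[3]=8 → slow++,fast++
(s=3,f=5) a[fast]=10≠a[slow]=8 write a[4]=10 → slow++,fast++
(s=4,f=6) a[fast]=11≠a[slow]=10 write a[5]=11 → slow++,fast++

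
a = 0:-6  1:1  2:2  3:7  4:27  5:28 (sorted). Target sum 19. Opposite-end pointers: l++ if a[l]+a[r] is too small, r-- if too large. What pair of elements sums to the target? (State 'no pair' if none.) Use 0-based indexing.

no pair

l=0 r=5: -6+28=22 >19, r--
l=0 r=4: -6+27=21 >19, r--
l=0 r=3: -6+7=1 <19, l++
l=1 r=3: 1+7=8 <19, l++
l=2 r=3: 2+7=9 <19, l++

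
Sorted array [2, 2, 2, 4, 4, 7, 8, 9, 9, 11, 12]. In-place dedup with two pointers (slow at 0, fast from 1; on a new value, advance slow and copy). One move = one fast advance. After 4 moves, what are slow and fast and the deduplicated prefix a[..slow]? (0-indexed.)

(s=0,f=1) a[fast]=2=a[slow] dup → fast++
(s=0,f=2) a[fast]=2=a[slow] dup → fast++
(s=0,f=3) a[fast]=4≠a[slow]=2 write a[1]=4 → slow++,fast++
(s=1,f=4) a[fast]=4=a[slow] dup → fast++

slow=1, fast=5, prefix=[2, 4]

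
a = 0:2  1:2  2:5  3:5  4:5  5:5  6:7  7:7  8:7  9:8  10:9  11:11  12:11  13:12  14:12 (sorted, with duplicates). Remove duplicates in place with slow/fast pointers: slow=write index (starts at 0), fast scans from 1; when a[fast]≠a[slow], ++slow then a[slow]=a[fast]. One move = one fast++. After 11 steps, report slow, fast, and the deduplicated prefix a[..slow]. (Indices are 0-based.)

slow=5, fast=12, prefix=[2, 5, 7, 8, 9, 11]

slow=0 fast=1: a[fast]=2=a[slow] dup, fast++
slow=0 fast=2: a[fast]=5≠a[slow]=2 write a[1]=5, slow++,fast++
slow=1 fast=3: a[fast]=5=a[slow] dup, fast++
slow=1 fast=4: a[fast]=5=a[slow] dup, fast++
slow=1 fast=5: a[fast]=5=a[slow] dup, fast++
slow=1 fast=6: a[fast]=7≠a[slow]=5 write a[2]=7, slow++,fast++
slow=2 fast=7: a[fast]=7=a[slow] dup, fast++
slow=2 fast=8: a[fast]=7=a[slow] dup, fast++
slow=2 fast=9: a[fast]=8≠a[slow]=7 write a[3]=8, slow++,fast++
slow=3 fast=10: a[fast]=9≠a[slow]=8 write a[4]=9, slow++,fast++
slow=4 fast=11: a[fast]=11≠a[slow]=9 write a[5]=11, slow++,fast++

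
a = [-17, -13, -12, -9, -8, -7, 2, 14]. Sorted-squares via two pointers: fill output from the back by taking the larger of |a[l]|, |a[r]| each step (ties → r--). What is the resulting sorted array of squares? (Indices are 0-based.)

[4, 49, 64, 81, 144, 169, 196, 289]

l=0 r=7: |-17|>|14| out[7]=289, l++
l=1 r=7: |-13|<=|14| out[6]=196, r--
l=1 r=6: |-13|>|2| out[5]=169, l++
l=2 r=6: |-12|>|2| out[4]=144, l++
l=3 r=6: |-9|>|2| out[3]=81, l++
l=4 r=6: |-8|>|2| out[2]=64, l++
l=5 r=6: |-7|>|2| out[1]=49, l++
l=6 r=6: |2|<=|2| out[0]=4, r--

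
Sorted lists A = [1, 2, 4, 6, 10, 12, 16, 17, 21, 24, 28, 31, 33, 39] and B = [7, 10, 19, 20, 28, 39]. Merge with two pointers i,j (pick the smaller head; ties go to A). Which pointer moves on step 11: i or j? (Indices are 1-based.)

[i=1,j=1] A[i]=1<=B[j]=7 take 1 → i++
[i=2,j=1] A[i]=2<=B[j]=7 take 2 → i++
[i=3,j=1] A[i]=4<=B[j]=7 take 4 → i++
[i=4,j=1] A[i]=6<=B[j]=7 take 6 → i++
[i=5,j=1] A[i]=10>B[j]=7 take 7 → j++
[i=5,j=2] A[i]=10<=B[j]=10 take 10 → i++
[i=6,j=2] A[i]=12>B[j]=10 take 10 → j++
[i=6,j=3] A[i]=12<=B[j]=19 take 12 → i++
[i=7,j=3] A[i]=16<=B[j]=19 take 16 → i++
[i=8,j=3] A[i]=17<=B[j]=19 take 17 → i++
[i=9,j=3] A[i]=21>B[j]=19 take 19 → j++

j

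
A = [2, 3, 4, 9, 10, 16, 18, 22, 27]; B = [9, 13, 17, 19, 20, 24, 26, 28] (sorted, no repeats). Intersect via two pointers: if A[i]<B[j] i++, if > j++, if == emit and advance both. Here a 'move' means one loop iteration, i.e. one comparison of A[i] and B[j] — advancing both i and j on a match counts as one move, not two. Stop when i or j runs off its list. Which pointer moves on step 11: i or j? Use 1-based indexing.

j

i=1 j=1: 2<9, i++
i=2 j=1: 3<9, i++
i=3 j=1: 4<9, i++
i=4 j=1: 9==9 emit, i++,j++
i=5 j=2: 10<13, i++
i=6 j=2: 16>13, j++
i=6 j=3: 16<17, i++
i=7 j=3: 18>17, j++
i=7 j=4: 18<19, i++
i=8 j=4: 22>19, j++
i=8 j=5: 22>20, j++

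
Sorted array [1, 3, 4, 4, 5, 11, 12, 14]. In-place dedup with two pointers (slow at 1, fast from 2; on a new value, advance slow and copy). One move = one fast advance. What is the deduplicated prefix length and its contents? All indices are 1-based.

length 7; prefix = [1, 3, 4, 5, 11, 12, 14]

(s=1,f=2) a[fast]=3≠a[slow]=1 write a[2]=3 → slow++,fast++
(s=2,f=3) a[fast]=4≠a[slow]=3 write a[3]=4 → slow++,fast++
(s=3,f=4) a[fast]=4=a[slow] dup → fast++
(s=3,f=5) a[fast]=5≠a[slow]=4 write a[4]=5 → slow++,fast++
(s=4,f=6) a[fast]=11≠a[slow]=5 write a[5]=11 → slow++,fast++
(s=5,f=7) a[fast]=12≠a[slow]=11 write a[6]=12 → slow++,fast++
(s=6,f=8) a[fast]=14≠a[slow]=12 write a[7]=14 → slow++,fast++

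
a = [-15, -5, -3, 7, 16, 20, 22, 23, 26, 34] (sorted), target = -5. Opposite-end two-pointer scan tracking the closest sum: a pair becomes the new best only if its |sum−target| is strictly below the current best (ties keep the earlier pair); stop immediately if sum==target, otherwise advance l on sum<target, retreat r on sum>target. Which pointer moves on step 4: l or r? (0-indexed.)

[0,9] -15+34=19 d=24 * → r--
[0,8] -15+26=11 d=16 * → r--
[0,7] -15+23=8 d=13 * → r--
[0,6] -15+22=7 d=12 * → r--

r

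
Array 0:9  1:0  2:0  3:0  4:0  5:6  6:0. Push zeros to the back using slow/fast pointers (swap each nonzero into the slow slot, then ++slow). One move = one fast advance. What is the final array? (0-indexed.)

(s=0,f=0) a[fast]=9≠0 swap→a[0]=9 → slow++,fast++
(s=1,f=1) a[fast]=0 → fast++
(s=1,f=2) a[fast]=0 → fast++
(s=1,f=3) a[fast]=0 → fast++
(s=1,f=4) a[fast]=0 → fast++
(s=1,f=5) a[fast]=6≠0 swap→a[1]=6 → slow++,fast++
(s=2,f=6) a[fast]=0 → fast++

[9, 6, 0, 0, 0, 0, 0]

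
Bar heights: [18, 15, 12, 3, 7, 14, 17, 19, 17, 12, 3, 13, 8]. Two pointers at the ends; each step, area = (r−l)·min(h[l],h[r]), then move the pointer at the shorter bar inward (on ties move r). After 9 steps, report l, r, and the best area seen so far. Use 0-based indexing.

l=4, r=7, best area=143

l=0 r=12: min(18,8)*12=96 best=96 *, r--
l=0 r=11: min(18,13)*11=143 best=143 *, r--
l=0 r=10: min(18,3)*10=30 best=143, r--
l=0 r=9: min(18,12)*9=108 best=143, r--
l=0 r=8: min(18,17)*8=136 best=143, r--
l=0 r=7: min(18,19)*7=126 best=143, l++
l=1 r=7: min(15,19)*6=90 best=143, l++
l=2 r=7: min(12,19)*5=60 best=143, l++
l=3 r=7: min(3,19)*4=12 best=143, l++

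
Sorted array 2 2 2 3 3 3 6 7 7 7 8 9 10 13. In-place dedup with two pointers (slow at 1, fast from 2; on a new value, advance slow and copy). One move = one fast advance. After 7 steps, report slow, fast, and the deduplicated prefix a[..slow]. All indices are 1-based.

(s=1,f=2) a[fast]=2=a[slow] dup → fast++
(s=1,f=3) a[fast]=2=a[slow] dup → fast++
(s=1,f=4) a[fast]=3≠a[slow]=2 write a[2]=3 → slow++,fast++
(s=2,f=5) a[fast]=3=a[slow] dup → fast++
(s=2,f=6) a[fast]=3=a[slow] dup → fast++
(s=2,f=7) a[fast]=6≠a[slow]=3 write a[3]=6 → slow++,fast++
(s=3,f=8) a[fast]=7≠a[slow]=6 write a[4]=7 → slow++,fast++

slow=4, fast=9, prefix=[2, 3, 6, 7]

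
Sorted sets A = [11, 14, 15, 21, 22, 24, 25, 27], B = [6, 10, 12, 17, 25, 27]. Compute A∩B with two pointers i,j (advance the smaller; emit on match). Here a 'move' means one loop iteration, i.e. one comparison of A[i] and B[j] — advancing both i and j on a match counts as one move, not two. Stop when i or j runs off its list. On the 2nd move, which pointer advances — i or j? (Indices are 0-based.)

j

[i=0,j=0] 11>6 → j++
[i=0,j=1] 11>10 → j++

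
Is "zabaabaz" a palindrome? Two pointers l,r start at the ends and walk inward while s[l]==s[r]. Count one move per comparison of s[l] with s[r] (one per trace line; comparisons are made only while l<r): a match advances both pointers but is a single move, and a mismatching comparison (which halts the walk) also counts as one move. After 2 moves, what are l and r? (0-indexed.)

[0,7] 'z'=='z' → l++,r--
[1,6] 'a'=='a' → l++,r--

l=2, r=5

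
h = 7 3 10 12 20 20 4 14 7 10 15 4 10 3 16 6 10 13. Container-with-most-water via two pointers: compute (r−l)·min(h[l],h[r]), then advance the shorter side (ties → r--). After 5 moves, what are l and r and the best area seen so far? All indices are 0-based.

[0,17] min(7,13)*17=119 best=119 * → l++
[1,17] min(3,13)*16=48 best=119 → l++
[2,17] min(10,13)*15=150 best=150 * → l++
[3,17] min(12,13)*14=168 best=168 * → l++
[4,17] min(20,13)*13=169 best=169 * → r--

l=4, r=16, best area=169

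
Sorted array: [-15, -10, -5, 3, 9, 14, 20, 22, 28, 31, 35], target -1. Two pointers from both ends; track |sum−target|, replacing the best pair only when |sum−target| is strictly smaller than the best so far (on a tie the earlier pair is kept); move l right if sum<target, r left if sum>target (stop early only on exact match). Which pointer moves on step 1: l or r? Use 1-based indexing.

l=1 r=11: -15+35=20 d=21 *, r--

r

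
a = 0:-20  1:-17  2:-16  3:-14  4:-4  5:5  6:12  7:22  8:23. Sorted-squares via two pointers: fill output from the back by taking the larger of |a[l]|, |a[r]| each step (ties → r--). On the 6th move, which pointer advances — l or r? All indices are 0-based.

l

[0,8] |-20|<=|23| out[8]=529 → r--
[0,7] |-20|<=|22| out[7]=484 → r--
[0,6] |-20|>|12| out[6]=400 → l++
[1,6] |-17|>|12| out[5]=289 → l++
[2,6] |-16|>|12| out[4]=256 → l++
[3,6] |-14|>|12| out[3]=196 → l++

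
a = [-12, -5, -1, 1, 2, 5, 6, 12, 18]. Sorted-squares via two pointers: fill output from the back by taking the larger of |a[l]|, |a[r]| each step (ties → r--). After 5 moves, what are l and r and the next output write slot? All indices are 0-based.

l=0 r=8: |-12|<=|18| out[8]=324, r--
l=0 r=7: |-12|<=|12| out[7]=144, r--
l=0 r=6: |-12|>|6| out[6]=144, l++
l=1 r=6: |-5|<=|6| out[5]=36, r--
l=1 r=5: |-5|<=|5| out[4]=25, r--

l=1, r=4, next write slot=3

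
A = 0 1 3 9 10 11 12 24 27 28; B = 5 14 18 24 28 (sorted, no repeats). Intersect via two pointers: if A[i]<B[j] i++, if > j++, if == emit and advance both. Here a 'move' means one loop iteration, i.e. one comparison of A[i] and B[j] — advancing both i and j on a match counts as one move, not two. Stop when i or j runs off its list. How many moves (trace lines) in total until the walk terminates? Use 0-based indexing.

13 moves

i=0 j=0: 0<5, i++
i=1 j=0: 1<5, i++
i=2 j=0: 3<5, i++
i=3 j=0: 9>5, j++
i=3 j=1: 9<14, i++
i=4 j=1: 10<14, i++
i=5 j=1: 11<14, i++
i=6 j=1: 12<14, i++
i=7 j=1: 24>14, j++
i=7 j=2: 24>18, j++
i=7 j=3: 24==24 emit, i++,j++
i=8 j=4: 27<28, i++
i=9 j=4: 28==28 emit, i++,j++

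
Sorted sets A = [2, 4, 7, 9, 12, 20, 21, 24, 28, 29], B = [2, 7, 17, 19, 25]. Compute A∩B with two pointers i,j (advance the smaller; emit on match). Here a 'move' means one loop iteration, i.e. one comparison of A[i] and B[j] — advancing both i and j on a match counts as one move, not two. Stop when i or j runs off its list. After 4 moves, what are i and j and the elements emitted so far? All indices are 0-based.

[i=0,j=0] 2==2 emit → i++,j++
[i=1,j=1] 4<7 → i++
[i=2,j=1] 7==7 emit → i++,j++
[i=3,j=2] 9<17 → i++

i=4, j=2, emitted=[2, 7]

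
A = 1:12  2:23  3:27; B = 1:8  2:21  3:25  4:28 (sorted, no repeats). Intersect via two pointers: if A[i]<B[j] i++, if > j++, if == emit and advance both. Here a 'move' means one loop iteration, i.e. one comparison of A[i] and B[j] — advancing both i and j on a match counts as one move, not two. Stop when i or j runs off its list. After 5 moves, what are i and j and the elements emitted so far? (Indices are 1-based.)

i=3, j=4, emitted=[]

[i=1,j=1] 12>8 → j++
[i=1,j=2] 12<21 → i++
[i=2,j=2] 23>21 → j++
[i=2,j=3] 23<25 → i++
[i=3,j=3] 27>25 → j++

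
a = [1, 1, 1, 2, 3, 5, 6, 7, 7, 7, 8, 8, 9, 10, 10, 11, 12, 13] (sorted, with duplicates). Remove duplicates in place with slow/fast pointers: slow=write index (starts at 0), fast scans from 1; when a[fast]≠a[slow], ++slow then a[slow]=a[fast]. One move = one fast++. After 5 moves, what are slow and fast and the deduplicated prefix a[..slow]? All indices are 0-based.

slow=3, fast=6, prefix=[1, 2, 3, 5]

slow=0 fast=1: a[fast]=1=a[slow] dup, fast++
slow=0 fast=2: a[fast]=1=a[slow] dup, fast++
slow=0 fast=3: a[fast]=2≠a[slow]=1 write a[1]=2, slow++,fast++
slow=1 fast=4: a[fast]=3≠a[slow]=2 write a[2]=3, slow++,fast++
slow=2 fast=5: a[fast]=5≠a[slow]=3 write a[3]=5, slow++,fast++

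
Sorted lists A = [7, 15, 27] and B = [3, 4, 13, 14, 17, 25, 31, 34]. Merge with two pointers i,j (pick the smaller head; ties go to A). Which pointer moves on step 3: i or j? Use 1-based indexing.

i=1 j=1: A[i]=7>B[j]=3 take 3, j++
i=1 j=2: A[i]=7>B[j]=4 take 4, j++
i=1 j=3: A[i]=7<=B[j]=13 take 7, i++

i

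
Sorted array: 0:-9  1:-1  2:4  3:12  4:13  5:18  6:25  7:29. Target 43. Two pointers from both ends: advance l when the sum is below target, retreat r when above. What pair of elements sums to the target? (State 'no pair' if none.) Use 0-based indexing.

[0,7] -9+29=20 <43 → l++
[1,7] -1+29=28 <43 → l++
[2,7] 4+29=33 <43 → l++
[3,7] 12+29=41 <43 → l++
[4,7] 13+29=42 <43 → l++
[5,7] 18+29=47 >43 → r--
[5,6] 18+25=43 → found

(18, 25)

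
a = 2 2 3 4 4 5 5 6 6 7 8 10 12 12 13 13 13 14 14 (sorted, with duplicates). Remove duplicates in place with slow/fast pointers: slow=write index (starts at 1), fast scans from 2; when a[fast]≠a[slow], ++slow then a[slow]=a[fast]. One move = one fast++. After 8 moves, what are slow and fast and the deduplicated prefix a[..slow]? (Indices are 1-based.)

slow=1 fast=2: a[fast]=2=a[slow] dup, fast++
slow=1 fast=3: a[fast]=3≠a[slow]=2 write a[2]=3, slow++,fast++
slow=2 fast=4: a[fast]=4≠a[slow]=3 write a[3]=4, slow++,fast++
slow=3 fast=5: a[fast]=4=a[slow] dup, fast++
slow=3 fast=6: a[fast]=5≠a[slow]=4 write a[4]=5, slow++,fast++
slow=4 fast=7: a[fast]=5=a[slow] dup, fast++
slow=4 fast=8: a[fast]=6≠a[slow]=5 write a[5]=6, slow++,fast++
slow=5 fast=9: a[fast]=6=a[slow] dup, fast++

slow=5, fast=10, prefix=[2, 3, 4, 5, 6]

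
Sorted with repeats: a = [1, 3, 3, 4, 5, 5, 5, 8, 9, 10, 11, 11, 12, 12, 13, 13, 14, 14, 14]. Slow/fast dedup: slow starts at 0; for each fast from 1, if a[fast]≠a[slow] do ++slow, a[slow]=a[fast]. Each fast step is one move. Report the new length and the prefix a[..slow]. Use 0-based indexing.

(s=0,f=1) a[fast]=3≠a[slow]=1 write a[1]=3 → slow++,fast++
(s=1,f=2) a[fast]=3=a[slow] dup → fast++
(s=1,f=3) a[fast]=4≠a[slow]=3 write a[2]=4 → slow++,fast++
(s=2,f=4) a[fast]=5≠a[slow]=4 write a[3]=5 → slow++,fast++
(s=3,f=5) a[fast]=5=a[slow] dup → fast++
(s=3,f=6) a[fast]=5=a[slow] dup → fast++
(s=3,f=7) a[fast]=8≠a[slow]=5 write a[4]=8 → slow++,fast++
(s=4,f=8) a[fast]=9≠a[slow]=8 write a[5]=9 → slow++,fast++
(s=5,f=9) a[fast]=10≠a[slow]=9 write a[6]=10 → slow++,fast++
(s=6,f=10) a[fast]=11≠a[slow]=10 write a[7]=11 → slow++,fast++
(s=7,f=11) a[fast]=11=a[slow] dup → fast++
(s=7,f=12) a[fast]=12≠a[slow]=11 write a[8]=12 → slow++,fast++
(s=8,f=13) a[fast]=12=a[slow] dup → fast++
(s=8,f=14) a[fast]=13≠a[slow]=12 write a[9]=13 → slow++,fast++
(s=9,f=15) a[fast]=13=a[slow] dup → fast++
(s=9,f=16) a[fast]=14≠a[slow]=13 write a[10]=14 → slow++,fast++
(s=10,f=17) a[fast]=14=a[slow] dup → fast++
(s=10,f=18) a[fast]=14=a[slow] dup → fast++

length 11; prefix = [1, 3, 4, 5, 8, 9, 10, 11, 12, 13, 14]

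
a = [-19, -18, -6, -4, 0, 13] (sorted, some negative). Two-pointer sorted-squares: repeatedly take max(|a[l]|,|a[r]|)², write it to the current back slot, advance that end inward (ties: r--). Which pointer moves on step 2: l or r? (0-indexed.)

l

l=0 r=5: |-19|>|13| out[5]=361, l++
l=1 r=5: |-18|>|13| out[4]=324, l++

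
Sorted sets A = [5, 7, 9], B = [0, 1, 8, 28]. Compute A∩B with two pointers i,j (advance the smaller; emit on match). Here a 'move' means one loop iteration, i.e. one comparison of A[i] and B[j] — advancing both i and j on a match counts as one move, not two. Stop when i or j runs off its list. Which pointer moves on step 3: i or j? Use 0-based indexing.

i=0 j=0: 5>0, j++
i=0 j=1: 5>1, j++
i=0 j=2: 5<8, i++

i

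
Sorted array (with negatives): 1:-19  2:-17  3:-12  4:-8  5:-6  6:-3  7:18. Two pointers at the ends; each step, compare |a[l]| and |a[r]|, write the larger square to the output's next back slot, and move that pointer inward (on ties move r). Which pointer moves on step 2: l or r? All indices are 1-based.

l=1 r=7: |-19|>|18| out[7]=361, l++
l=2 r=7: |-17|<=|18| out[6]=324, r--

r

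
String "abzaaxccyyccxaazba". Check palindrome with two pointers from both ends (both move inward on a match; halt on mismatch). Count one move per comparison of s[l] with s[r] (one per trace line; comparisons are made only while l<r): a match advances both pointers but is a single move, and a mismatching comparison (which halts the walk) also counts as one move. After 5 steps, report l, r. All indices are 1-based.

[1,18] 'a'=='a' → l++,r--
[2,17] 'b'=='b' → l++,r--
[3,16] 'z'=='z' → l++,r--
[4,15] 'a'=='a' → l++,r--
[5,14] 'a'=='a' → l++,r--

l=6, r=13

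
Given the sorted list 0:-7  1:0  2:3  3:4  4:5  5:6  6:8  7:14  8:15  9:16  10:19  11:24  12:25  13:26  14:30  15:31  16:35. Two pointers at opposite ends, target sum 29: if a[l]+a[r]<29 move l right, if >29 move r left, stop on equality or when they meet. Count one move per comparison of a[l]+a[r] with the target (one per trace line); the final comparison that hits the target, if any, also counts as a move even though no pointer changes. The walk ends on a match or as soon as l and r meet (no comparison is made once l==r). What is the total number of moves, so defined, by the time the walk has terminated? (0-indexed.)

[0,16] -7+35=28 <29 → l++
[1,16] 0+35=35 >29 → r--
[1,15] 0+31=31 >29 → r--
[1,14] 0+30=30 >29 → r--
[1,13] 0+26=26 <29 → l++
[2,13] 3+26=29 → found

6 moves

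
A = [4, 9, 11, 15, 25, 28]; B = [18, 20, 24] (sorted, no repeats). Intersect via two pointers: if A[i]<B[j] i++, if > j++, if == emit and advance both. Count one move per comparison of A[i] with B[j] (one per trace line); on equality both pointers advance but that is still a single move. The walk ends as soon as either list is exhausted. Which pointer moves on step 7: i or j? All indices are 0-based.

j

[i=0,j=0] 4<18 → i++
[i=1,j=0] 9<18 → i++
[i=2,j=0] 11<18 → i++
[i=3,j=0] 15<18 → i++
[i=4,j=0] 25>18 → j++
[i=4,j=1] 25>20 → j++
[i=4,j=2] 25>24 → j++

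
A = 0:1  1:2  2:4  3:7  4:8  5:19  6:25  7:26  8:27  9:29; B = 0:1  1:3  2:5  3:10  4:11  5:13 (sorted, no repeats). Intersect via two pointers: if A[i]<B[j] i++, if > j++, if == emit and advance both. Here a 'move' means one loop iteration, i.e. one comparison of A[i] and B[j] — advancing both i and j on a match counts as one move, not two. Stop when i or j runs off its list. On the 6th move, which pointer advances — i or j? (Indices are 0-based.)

i=0 j=0: 1==1 emit, i++,j++
i=1 j=1: 2<3, i++
i=2 j=1: 4>3, j++
i=2 j=2: 4<5, i++
i=3 j=2: 7>5, j++
i=3 j=3: 7<10, i++

i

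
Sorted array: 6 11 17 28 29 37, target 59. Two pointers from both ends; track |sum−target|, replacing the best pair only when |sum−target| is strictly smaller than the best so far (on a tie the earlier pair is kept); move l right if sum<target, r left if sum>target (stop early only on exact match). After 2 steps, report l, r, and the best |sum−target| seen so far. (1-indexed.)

l=3, r=6, best |Δ|=11

[1,6] 6+37=43 d=16 * → l++
[2,6] 11+37=48 d=11 * → l++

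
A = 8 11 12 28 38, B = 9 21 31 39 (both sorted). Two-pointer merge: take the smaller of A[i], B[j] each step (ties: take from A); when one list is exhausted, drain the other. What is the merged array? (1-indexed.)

[8, 9, 11, 12, 21, 28, 31, 38, 39]

i=1 j=1: A[i]=8<=B[j]=9 take 8, i++
i=2 j=1: A[i]=11>B[j]=9 take 9, j++
i=2 j=2: A[i]=11<=B[j]=21 take 11, i++
i=3 j=2: A[i]=12<=B[j]=21 take 12, i++
i=4 j=2: A[i]=28>B[j]=21 take 21, j++
i=4 j=3: A[i]=28<=B[j]=31 take 28, i++
i=5 j=3: A[i]=38>B[j]=31 take 31, j++
i=5 j=4: A[i]=38<=B[j]=39 take 38, i++
i=6 j=4: A done, take B[j]=39, j++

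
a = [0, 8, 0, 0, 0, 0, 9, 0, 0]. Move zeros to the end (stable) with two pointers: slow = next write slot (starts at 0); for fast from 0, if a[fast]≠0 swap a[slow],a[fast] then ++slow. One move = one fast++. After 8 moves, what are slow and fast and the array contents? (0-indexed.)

slow=2, fast=8, a=[8, 9, 0, 0, 0, 0, 0, 0, 0]

(s=0,f=0) a[fast]=0 → fast++
(s=0,f=1) a[fast]=8≠0 swap→a[0]=8 → slow++,fast++
(s=1,f=2) a[fast]=0 → fast++
(s=1,f=3) a[fast]=0 → fast++
(s=1,f=4) a[fast]=0 → fast++
(s=1,f=5) a[fast]=0 → fast++
(s=1,f=6) a[fast]=9≠0 swap→a[1]=9 → slow++,fast++
(s=2,f=7) a[fast]=0 → fast++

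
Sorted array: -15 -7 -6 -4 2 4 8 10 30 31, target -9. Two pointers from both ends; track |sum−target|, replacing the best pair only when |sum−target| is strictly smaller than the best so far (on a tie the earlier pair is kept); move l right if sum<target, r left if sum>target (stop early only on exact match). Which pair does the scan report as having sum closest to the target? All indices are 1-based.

pair (-6, -4) with sum -10 (|Δ|=1)

[1,10] -15+31=16 d=25 * → r--
[1,9] -15+30=15 d=24 * → r--
[1,8] -15+10=-5 d=4 * → r--
[1,7] -15+8=-7 d=2 * → r--
[1,6] -15+4=-11 d=2 → l++
[2,6] -7+4=-3 d=6 → r--
[2,5] -7+2=-5 d=4 → r--
[2,4] -7+-4=-11 d=2 → l++
[3,4] -6+-4=-10 d=1 * → l++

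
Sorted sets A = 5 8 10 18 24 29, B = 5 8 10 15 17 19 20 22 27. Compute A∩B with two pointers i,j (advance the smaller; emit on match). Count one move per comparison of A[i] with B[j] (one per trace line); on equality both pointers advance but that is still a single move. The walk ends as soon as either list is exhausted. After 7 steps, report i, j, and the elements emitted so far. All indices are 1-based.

i=5, j=7, emitted=[5, 8, 10]

i=1 j=1: 5==5 emit, i++,j++
i=2 j=2: 8==8 emit, i++,j++
i=3 j=3: 10==10 emit, i++,j++
i=4 j=4: 18>15, j++
i=4 j=5: 18>17, j++
i=4 j=6: 18<19, i++
i=5 j=6: 24>19, j++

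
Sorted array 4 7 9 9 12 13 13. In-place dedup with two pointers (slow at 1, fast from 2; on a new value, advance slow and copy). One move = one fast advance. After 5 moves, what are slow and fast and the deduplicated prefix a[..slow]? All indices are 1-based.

(s=1,f=2) a[fast]=7≠a[slow]=4 write a[2]=7 → slow++,fast++
(s=2,f=3) a[fast]=9≠a[slow]=7 write a[3]=9 → slow++,fast++
(s=3,f=4) a[fast]=9=a[slow] dup → fast++
(s=3,f=5) a[fast]=12≠a[slow]=9 write a[4]=12 → slow++,fast++
(s=4,f=6) a[fast]=13≠a[slow]=12 write a[5]=13 → slow++,fast++

slow=5, fast=7, prefix=[4, 7, 9, 12, 13]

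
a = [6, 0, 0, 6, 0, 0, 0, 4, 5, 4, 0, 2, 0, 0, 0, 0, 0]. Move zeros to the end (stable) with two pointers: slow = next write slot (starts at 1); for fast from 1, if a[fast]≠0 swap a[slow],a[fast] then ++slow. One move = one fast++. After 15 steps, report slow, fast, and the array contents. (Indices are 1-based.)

slow=7, fast=16, a=[6, 6, 4, 5, 4, 2, 0, 0, 0, 0, 0, 0, 0, 0, 0, 0, 0]

slow=1 fast=1: a[fast]=6≠0 swap→a[1]=6, slow++,fast++
slow=2 fast=2: a[fast]=0, fast++
slow=2 fast=3: a[fast]=0, fast++
slow=2 fast=4: a[fast]=6≠0 swap→a[2]=6, slow++,fast++
slow=3 fast=5: a[fast]=0, fast++
slow=3 fast=6: a[fast]=0, fast++
slow=3 fast=7: a[fast]=0, fast++
slow=3 fast=8: a[fast]=4≠0 swap→a[3]=4, slow++,fast++
slow=4 fast=9: a[fast]=5≠0 swap→a[4]=5, slow++,fast++
slow=5 fast=10: a[fast]=4≠0 swap→a[5]=4, slow++,fast++
slow=6 fast=11: a[fast]=0, fast++
slow=6 fast=12: a[fast]=2≠0 swap→a[6]=2, slow++,fast++
slow=7 fast=13: a[fast]=0, fast++
slow=7 fast=14: a[fast]=0, fast++
slow=7 fast=15: a[fast]=0, fast++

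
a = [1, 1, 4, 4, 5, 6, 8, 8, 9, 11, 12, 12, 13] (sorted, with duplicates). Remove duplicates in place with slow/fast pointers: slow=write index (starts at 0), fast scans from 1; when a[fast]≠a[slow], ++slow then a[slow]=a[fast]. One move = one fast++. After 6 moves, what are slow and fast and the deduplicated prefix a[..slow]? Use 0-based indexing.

slow=4, fast=7, prefix=[1, 4, 5, 6, 8]

slow=0 fast=1: a[fast]=1=a[slow] dup, fast++
slow=0 fast=2: a[fast]=4≠a[slow]=1 write a[1]=4, slow++,fast++
slow=1 fast=3: a[fast]=4=a[slow] dup, fast++
slow=1 fast=4: a[fast]=5≠a[slow]=4 write a[2]=5, slow++,fast++
slow=2 fast=5: a[fast]=6≠a[slow]=5 write a[3]=6, slow++,fast++
slow=3 fast=6: a[fast]=8≠a[slow]=6 write a[4]=8, slow++,fast++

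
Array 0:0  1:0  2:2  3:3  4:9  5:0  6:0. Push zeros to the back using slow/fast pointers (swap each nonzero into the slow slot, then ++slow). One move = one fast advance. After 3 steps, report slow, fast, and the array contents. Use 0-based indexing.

slow=0 fast=0: a[fast]=0, fast++
slow=0 fast=1: a[fast]=0, fast++
slow=0 fast=2: a[fast]=2≠0 swap→a[0]=2, slow++,fast++

slow=1, fast=3, a=[2, 0, 0, 3, 9, 0, 0]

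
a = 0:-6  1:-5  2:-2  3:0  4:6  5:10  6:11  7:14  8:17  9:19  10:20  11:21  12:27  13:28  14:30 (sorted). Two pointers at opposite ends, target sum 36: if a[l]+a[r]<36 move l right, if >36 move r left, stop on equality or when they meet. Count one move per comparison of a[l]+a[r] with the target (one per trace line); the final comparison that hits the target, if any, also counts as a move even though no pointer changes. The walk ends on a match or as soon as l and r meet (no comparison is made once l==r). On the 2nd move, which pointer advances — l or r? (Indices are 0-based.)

[0,14] -6+30=24 <36 → l++
[1,14] -5+30=25 <36 → l++

l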